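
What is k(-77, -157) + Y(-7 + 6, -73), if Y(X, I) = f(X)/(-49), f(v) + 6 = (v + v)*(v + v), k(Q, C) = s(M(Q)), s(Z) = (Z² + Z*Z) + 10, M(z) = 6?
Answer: 4020/49 ≈ 82.041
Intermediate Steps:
s(Z) = 10 + 2*Z² (s(Z) = (Z² + Z²) + 10 = 2*Z² + 10 = 10 + 2*Z²)
k(Q, C) = 82 (k(Q, C) = 10 + 2*6² = 10 + 2*36 = 10 + 72 = 82)
f(v) = -6 + 4*v² (f(v) = -6 + (v + v)*(v + v) = -6 + (2*v)*(2*v) = -6 + 4*v²)
Y(X, I) = 6/49 - 4*X²/49 (Y(X, I) = (-6 + 4*X²)/(-49) = (-6 + 4*X²)*(-1/49) = 6/49 - 4*X²/49)
k(-77, -157) + Y(-7 + 6, -73) = 82 + (6/49 - 4*(-7 + 6)²/49) = 82 + (6/49 - 4/49*(-1)²) = 82 + (6/49 - 4/49*1) = 82 + (6/49 - 4/49) = 82 + 2/49 = 4020/49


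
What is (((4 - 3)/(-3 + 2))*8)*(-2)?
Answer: 16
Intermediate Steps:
(((4 - 3)/(-3 + 2))*8)*(-2) = ((1/(-1))*8)*(-2) = ((1*(-1))*8)*(-2) = -1*8*(-2) = -8*(-2) = 16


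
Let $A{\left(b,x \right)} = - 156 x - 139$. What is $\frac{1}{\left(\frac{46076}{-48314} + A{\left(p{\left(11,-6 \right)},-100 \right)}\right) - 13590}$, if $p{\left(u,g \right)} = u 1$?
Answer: $\frac{24157}{45174709} \approx 0.00053475$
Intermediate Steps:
$p{\left(u,g \right)} = u$
$A{\left(b,x \right)} = -139 - 156 x$
$\frac{1}{\left(\frac{46076}{-48314} + A{\left(p{\left(11,-6 \right)},-100 \right)}\right) - 13590} = \frac{1}{\left(\frac{46076}{-48314} - -15461\right) - 13590} = \frac{1}{\left(46076 \left(- \frac{1}{48314}\right) + \left(-139 + 15600\right)\right) - 13590} = \frac{1}{\left(- \frac{23038}{24157} + 15461\right) - 13590} = \frac{1}{\frac{373468339}{24157} - 13590} = \frac{1}{\frac{45174709}{24157}} = \frac{24157}{45174709}$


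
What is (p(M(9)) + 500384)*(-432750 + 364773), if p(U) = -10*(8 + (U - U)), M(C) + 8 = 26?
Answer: -34009165008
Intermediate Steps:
M(C) = 18 (M(C) = -8 + 26 = 18)
p(U) = -80 (p(U) = -10*(8 + 0) = -10*8 = -80)
(p(M(9)) + 500384)*(-432750 + 364773) = (-80 + 500384)*(-432750 + 364773) = 500304*(-67977) = -34009165008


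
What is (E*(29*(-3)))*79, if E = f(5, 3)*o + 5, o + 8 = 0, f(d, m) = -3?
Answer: -199317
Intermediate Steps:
o = -8 (o = -8 + 0 = -8)
E = 29 (E = -3*(-8) + 5 = 24 + 5 = 29)
(E*(29*(-3)))*79 = (29*(29*(-3)))*79 = (29*(-87))*79 = -2523*79 = -199317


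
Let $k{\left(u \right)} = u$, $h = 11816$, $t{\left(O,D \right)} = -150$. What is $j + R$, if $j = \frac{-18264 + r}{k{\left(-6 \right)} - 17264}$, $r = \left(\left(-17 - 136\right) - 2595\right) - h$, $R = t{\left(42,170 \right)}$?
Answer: $- \frac{1278836}{8635} \approx -148.1$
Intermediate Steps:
$R = -150$
$r = -14564$ ($r = \left(\left(-17 - 136\right) - 2595\right) - 11816 = \left(-153 - 2595\right) - 11816 = -2748 - 11816 = -14564$)
$j = \frac{16414}{8635}$ ($j = \frac{-18264 - 14564}{-6 - 17264} = - \frac{32828}{-17270} = \left(-32828\right) \left(- \frac{1}{17270}\right) = \frac{16414}{8635} \approx 1.9009$)
$j + R = \frac{16414}{8635} - 150 = - \frac{1278836}{8635}$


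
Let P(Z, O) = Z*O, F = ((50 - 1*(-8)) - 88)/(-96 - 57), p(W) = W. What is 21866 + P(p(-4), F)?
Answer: 1115126/51 ≈ 21865.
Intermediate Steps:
F = 10/51 (F = ((50 + 8) - 88)/(-153) = (58 - 88)*(-1/153) = -30*(-1/153) = 10/51 ≈ 0.19608)
P(Z, O) = O*Z
21866 + P(p(-4), F) = 21866 + (10/51)*(-4) = 21866 - 40/51 = 1115126/51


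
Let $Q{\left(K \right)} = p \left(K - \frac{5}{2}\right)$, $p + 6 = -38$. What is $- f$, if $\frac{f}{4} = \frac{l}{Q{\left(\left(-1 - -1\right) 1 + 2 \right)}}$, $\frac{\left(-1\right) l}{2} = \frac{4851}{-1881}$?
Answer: $- \frac{196}{209} \approx -0.9378$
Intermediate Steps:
$p = -44$ ($p = -6 - 38 = -44$)
$l = \frac{98}{19}$ ($l = - 2 \frac{4851}{-1881} = - 2 \cdot 4851 \left(- \frac{1}{1881}\right) = \left(-2\right) \left(- \frac{49}{19}\right) = \frac{98}{19} \approx 5.1579$)
$Q{\left(K \right)} = 110 - 44 K$ ($Q{\left(K \right)} = - 44 \left(K - \frac{5}{2}\right) = - 44 \left(- \frac{5}{2} + K\right) = 110 - 44 K$)
$f = \frac{196}{209}$ ($f = 4 \frac{98}{19 \left(110 - 44 \left(\left(-1 - -1\right) 1 + 2\right)\right)} = 4 \frac{98}{19 \left(110 - 44 \left(\left(-1 + 1\right) 1 + 2\right)\right)} = 4 \frac{98}{19 \left(110 - 44 \left(0 \cdot 1 + 2\right)\right)} = 4 \frac{98}{19 \left(110 - 44 \left(0 + 2\right)\right)} = 4 \frac{98}{19 \left(110 - 88\right)} = 4 \frac{98}{19 \cdot 22} = 4 \cdot \frac{98}{19} \cdot \frac{1}{22} = 4 \cdot \frac{49}{209} = \frac{196}{209} \approx 0.9378$)
$- f = \left(-1\right) \frac{196}{209} = - \frac{196}{209}$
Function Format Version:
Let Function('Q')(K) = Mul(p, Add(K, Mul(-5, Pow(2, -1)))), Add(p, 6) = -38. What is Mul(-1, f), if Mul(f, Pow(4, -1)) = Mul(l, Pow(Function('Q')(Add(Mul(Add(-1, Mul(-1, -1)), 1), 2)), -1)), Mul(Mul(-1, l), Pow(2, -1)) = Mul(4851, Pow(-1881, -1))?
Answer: Rational(-196, 209) ≈ -0.93780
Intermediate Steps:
p = -44 (p = Add(-6, -38) = -44)
l = Rational(98, 19) (l = Mul(-2, Mul(4851, Pow(-1881, -1))) = Mul(-2, Mul(4851, Rational(-1, 1881))) = Mul(-2, Rational(-49, 19)) = Rational(98, 19) ≈ 5.1579)
Function('Q')(K) = Add(110, Mul(-44, K)) (Function('Q')(K) = Mul(-44, Add(K, Mul(-5, Pow(2, -1)))) = Mul(-44, Add(K, Mul(-5, Rational(1, 2)))) = Mul(-44, Add(K, Rational(-5, 2))) = Mul(-44, Add(Rational(-5, 2), K)) = Add(110, Mul(-44, K)))
f = Rational(196, 209) (f = Mul(4, Mul(Rational(98, 19), Pow(Add(110, Mul(-44, Add(Mul(Add(-1, Mul(-1, -1)), 1), 2))), -1))) = Mul(4, Mul(Rational(98, 19), Pow(Add(110, Mul(-44, Add(Mul(Add(-1, 1), 1), 2))), -1))) = Mul(4, Mul(Rational(98, 19), Pow(Add(110, Mul(-44, Add(Mul(0, 1), 2))), -1))) = Mul(4, Mul(Rational(98, 19), Pow(Add(110, Mul(-44, Add(0, 2))), -1))) = Mul(4, Mul(Rational(98, 19), Pow(Add(110, Mul(-44, 2)), -1))) = Mul(4, Mul(Rational(98, 19), Pow(Add(110, -88), -1))) = Mul(4, Mul(Rational(98, 19), Pow(22, -1))) = Mul(4, Mul(Rational(98, 19), Rational(1, 22))) = Mul(4, Rational(49, 209)) = Rational(196, 209) ≈ 0.93780)
Mul(-1, f) = Mul(-1, Rational(196, 209)) = Rational(-196, 209)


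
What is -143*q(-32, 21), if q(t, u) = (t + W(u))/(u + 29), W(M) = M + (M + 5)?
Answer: -429/10 ≈ -42.900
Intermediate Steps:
W(M) = 5 + 2*M (W(M) = M + (5 + M) = 5 + 2*M)
q(t, u) = (5 + t + 2*u)/(29 + u) (q(t, u) = (t + (5 + 2*u))/(u + 29) = (5 + t + 2*u)/(29 + u))
-143*q(-32, 21) = -143*(5 - 32 + 2*21)/(29 + 21) = -143*(5 - 32 + 42)/50 = -143*15/50 = -143*3/10 = -429/10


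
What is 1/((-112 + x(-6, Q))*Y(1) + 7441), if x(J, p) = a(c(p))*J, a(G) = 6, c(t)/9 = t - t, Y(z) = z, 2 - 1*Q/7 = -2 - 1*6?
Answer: 1/7293 ≈ 0.00013712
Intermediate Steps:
Q = 70 (Q = 14 - 7*(-2 - 1*6) = 14 - 7*(-2 - 6) = 14 - 7*(-8) = 14 + 56 = 70)
c(t) = 0 (c(t) = 9*(t - t) = 9*0 = 0)
x(J, p) = 6*J
1/((-112 + x(-6, Q))*Y(1) + 7441) = 1/((-112 + 6*(-6))*1 + 7441) = 1/((-112 - 36)*1 + 7441) = 1/(-148*1 + 7441) = 1/(-148 + 7441) = 1/7293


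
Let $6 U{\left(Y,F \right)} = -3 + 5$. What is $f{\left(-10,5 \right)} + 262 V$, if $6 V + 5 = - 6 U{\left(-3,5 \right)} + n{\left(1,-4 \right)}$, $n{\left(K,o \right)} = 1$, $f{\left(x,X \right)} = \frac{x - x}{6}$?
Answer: $-262$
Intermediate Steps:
$U{\left(Y,F \right)} = \frac{1}{3}$ ($U{\left(Y,F \right)} = \frac{-3 + 5}{6} = \frac{1}{6} \cdot 2 = \frac{1}{3}$)
$f{\left(x,X \right)} = 0$ ($f{\left(x,X \right)} = 0 \cdot \frac{1}{6} = 0$)
$V = -1$ ($V = - \frac{5}{6} + \frac{\left(-6\right) \frac{1}{3} + 1}{6} = - \frac{5}{6} + \frac{-2 + 1}{6} = - \frac{5}{6} + \frac{1}{6} \left(-1\right) = - \frac{5}{6} - \frac{1}{6} = -1$)
$f{\left(-10,5 \right)} + 262 V = 0 + 262 \left(-1\right) = 0 - 262 = -262$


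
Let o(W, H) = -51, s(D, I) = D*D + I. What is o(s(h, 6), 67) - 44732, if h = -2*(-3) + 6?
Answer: -44783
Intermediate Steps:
h = 12 (h = 6 + 6 = 12)
s(D, I) = I + D² (s(D, I) = D² + I = I + D²)
o(s(h, 6), 67) - 44732 = -51 - 44732 = -44783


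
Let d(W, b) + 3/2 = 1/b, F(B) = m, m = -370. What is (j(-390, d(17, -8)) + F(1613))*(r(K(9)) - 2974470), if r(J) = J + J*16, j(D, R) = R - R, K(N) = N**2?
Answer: 1100044410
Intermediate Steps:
F(B) = -370
d(W, b) = -3/2 + 1/b
j(D, R) = 0
r(J) = 17*J (r(J) = J + 16*J = 17*J)
(j(-390, d(17, -8)) + F(1613))*(r(K(9)) - 2974470) = (0 - 370)*(17*9**2 - 2974470) = -370*(17*81 - 2974470) = -370*(1377 - 2974470) = -370*(-2973093) = 1100044410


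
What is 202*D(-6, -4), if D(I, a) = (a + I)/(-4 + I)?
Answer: 202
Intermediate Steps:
D(I, a) = (I + a)/(-4 + I)
202*D(-6, -4) = 202*((-6 - 4)/(-4 - 6)) = 202*(-10/(-10)) = 202*(-⅒*(-10)) = 202*1 = 202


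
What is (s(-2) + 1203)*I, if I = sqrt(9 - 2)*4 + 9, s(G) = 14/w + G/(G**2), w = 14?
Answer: 21663/2 + 4814*sqrt(7) ≈ 23568.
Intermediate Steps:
s(G) = 1 + 1/G (s(G) = 14/14 + G/(G**2) = 14*(1/14) + G/G**2 = 1 + 1/G)
I = 9 + 4*sqrt(7) (I = sqrt(7)*4 + 9 = 4*sqrt(7) + 9 = 9 + 4*sqrt(7) ≈ 19.583)
(s(-2) + 1203)*I = ((1 - 2)/(-2) + 1203)*(9 + 4*sqrt(7)) = (-1/2*(-1) + 1203)*(9 + 4*sqrt(7)) = (1/2 + 1203)*(9 + 4*sqrt(7)) = 2407*(9 + 4*sqrt(7))/2 = 21663/2 + 4814*sqrt(7)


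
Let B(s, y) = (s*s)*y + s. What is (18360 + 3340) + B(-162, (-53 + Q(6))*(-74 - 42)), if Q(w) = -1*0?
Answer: 161369650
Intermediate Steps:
Q(w) = 0
B(s, y) = s + y*s**2 (B(s, y) = s**2*y + s = y*s**2 + s = s + y*s**2)
(18360 + 3340) + B(-162, (-53 + Q(6))*(-74 - 42)) = (18360 + 3340) - 162*(1 - 162*(-53 + 0)*(-74 - 42)) = 21700 - 162*(1 - (-8586)*(-116)) = 21700 - 162*(1 - 162*6148) = 21700 - 162*(1 - 995976) = 21700 - 162*(-995975) = 21700 + 161347950 = 161369650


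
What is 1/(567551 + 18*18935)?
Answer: 1/908381 ≈ 1.1009e-6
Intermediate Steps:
1/(567551 + 18*18935) = 1/(567551 + 340830) = 1/908381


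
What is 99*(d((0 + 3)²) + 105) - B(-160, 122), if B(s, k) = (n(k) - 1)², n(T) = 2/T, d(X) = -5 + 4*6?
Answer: 45675396/3721 ≈ 12275.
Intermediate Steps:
d(X) = 19 (d(X) = -5 + 24 = 19)
B(s, k) = (-1 + 2/k)² (B(s, k) = (2/k - 1)² = (-1 + 2/k)²)
99*(d((0 + 3)²) + 105) - B(-160, 122) = 99*(19 + 105) - (-2 + 122)²/122² = 99*124 - 120²/14884 = 12276 - 14400/14884 = 12276 - 1*3600/3721 = 12276 - 3600/3721 = 45675396/3721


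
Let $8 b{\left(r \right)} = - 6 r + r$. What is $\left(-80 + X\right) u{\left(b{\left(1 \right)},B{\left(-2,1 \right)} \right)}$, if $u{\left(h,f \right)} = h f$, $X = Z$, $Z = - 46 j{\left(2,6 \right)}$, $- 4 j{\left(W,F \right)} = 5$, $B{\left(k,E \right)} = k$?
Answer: $- \frac{225}{8} \approx -28.125$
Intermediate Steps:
$b{\left(r \right)} = - \frac{5 r}{8}$ ($b{\left(r \right)} = \frac{- 6 r + r}{8} = \frac{\left(-5\right) r}{8} = - \frac{5 r}{8}$)
$j{\left(W,F \right)} = - \frac{5}{4}$ ($j{\left(W,F \right)} = \left(- \frac{1}{4}\right) 5 = - \frac{5}{4}$)
$Z = \frac{115}{2}$ ($Z = \left(-46\right) \left(- \frac{5}{4}\right) = \frac{115}{2} \approx 57.5$)
$X = \frac{115}{2} \approx 57.5$
$u{\left(h,f \right)} = f h$
$\left(-80 + X\right) u{\left(b{\left(1 \right)},B{\left(-2,1 \right)} \right)} = \left(-80 + \frac{115}{2}\right) \left(- 2 \left(\left(- \frac{5}{8}\right) 1\right)\right) = - \frac{45 \left(\left(-2\right) \left(- \frac{5}{8}\right)\right)}{2} = \left(- \frac{45}{2}\right) \frac{5}{4} = - \frac{225}{8}$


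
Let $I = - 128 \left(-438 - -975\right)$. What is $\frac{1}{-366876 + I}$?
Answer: $- \frac{1}{435612} \approx -2.2956 \cdot 10^{-6}$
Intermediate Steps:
$I = -68736$ ($I = - 128 \left(-438 + 975\right) = \left(-128\right) 537 = -68736$)
$\frac{1}{-366876 + I} = \frac{1}{-366876 - 68736} = \frac{1}{-435612} = - \frac{1}{435612}$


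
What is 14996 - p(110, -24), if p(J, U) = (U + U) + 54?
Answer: 14990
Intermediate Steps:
p(J, U) = 54 + 2*U (p(J, U) = 2*U + 54 = 54 + 2*U)
14996 - p(110, -24) = 14996 - (54 + 2*(-24)) = 14996 - (54 - 48) = 14996 - 1*6 = 14996 - 6 = 14990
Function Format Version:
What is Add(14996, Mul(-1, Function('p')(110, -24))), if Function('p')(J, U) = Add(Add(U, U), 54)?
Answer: 14990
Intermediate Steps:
Function('p')(J, U) = Add(54, Mul(2, U)) (Function('p')(J, U) = Add(Mul(2, U), 54) = Add(54, Mul(2, U)))
Add(14996, Mul(-1, Function('p')(110, -24))) = Add(14996, Mul(-1, Add(54, Mul(2, -24)))) = Add(14996, Mul(-1, Add(54, -48))) = Add(14996, Mul(-1, 6)) = Add(14996, -6) = 14990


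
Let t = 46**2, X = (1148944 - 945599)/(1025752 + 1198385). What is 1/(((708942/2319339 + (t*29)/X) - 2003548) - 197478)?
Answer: -2346397955/3589617049334988 ≈ -6.5366e-7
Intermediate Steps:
X = 203345/2224137 ≈ 0.091426
t = 2116
1/(((708942/2319339 + (t*29)/X) - 2003548) - 197478) = 1/(((708942/2319339 + (2116*29)/(203345/2224137)) - 2003548) - 197478) = 1/(((708942*(1/2319339) + 61364*(2224137/203345)) - 2003548) - 197478) = 1/(((236314/773113 + 136481942868/203345) - 2003548) - 197478) = 1/((1574865855966842/2346397955 - 2003548) - 197478) = 1/(-3126255073977498/2346397955 - 197478) = 1/(-3589617049334988/2346397955) = -2346397955/3589617049334988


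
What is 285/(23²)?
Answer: 285/529 ≈ 0.53875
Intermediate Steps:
285/(23²) = 285/529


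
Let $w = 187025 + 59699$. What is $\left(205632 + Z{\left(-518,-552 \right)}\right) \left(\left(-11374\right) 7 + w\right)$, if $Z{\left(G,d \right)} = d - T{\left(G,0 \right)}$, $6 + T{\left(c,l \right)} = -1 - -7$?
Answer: $34270098480$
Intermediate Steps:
$w = 246724$
$T{\left(c,l \right)} = 0$ ($T{\left(c,l \right)} = -6 - -6 = -6 + \left(-1 + 7\right) = -6 + 6 = 0$)
$Z{\left(G,d \right)} = d$ ($Z{\left(G,d \right)} = d - 0 = d + 0 = d$)
$\left(205632 + Z{\left(-518,-552 \right)}\right) \left(\left(-11374\right) 7 + w\right) = \left(205632 - 552\right) \left(\left(-11374\right) 7 + 246724\right) = 205080 \left(-79618 + 246724\right) = 205080 \cdot 167106 = 34270098480$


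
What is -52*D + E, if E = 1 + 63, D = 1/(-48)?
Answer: 781/12 ≈ 65.083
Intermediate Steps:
D = -1/48 ≈ -0.020833
E = 64
-52*D + E = -52*(-1/48) + 64 = 13/12 + 64 = 781/12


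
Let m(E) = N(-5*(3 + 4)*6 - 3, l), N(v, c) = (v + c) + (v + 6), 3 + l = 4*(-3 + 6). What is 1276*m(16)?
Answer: -524436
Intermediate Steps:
l = 9 (l = -3 + 4*(-3 + 6) = -3 + 4*3 = -3 + 12 = 9)
N(v, c) = 6 + c + 2*v (N(v, c) = (c + v) + (6 + v) = 6 + c + 2*v)
m(E) = -411 (m(E) = 6 + 9 + 2*(-5*(3 + 4)*6 - 3) = 6 + 9 + 2*(-5*7*6 - 3) = 6 + 9 + 2*(-35*6 - 3) = 6 + 9 + 2*(-210 - 3) = 6 + 9 + 2*(-213) = 6 + 9 - 426 = -411)
1276*m(16) = 1276*(-411) = -524436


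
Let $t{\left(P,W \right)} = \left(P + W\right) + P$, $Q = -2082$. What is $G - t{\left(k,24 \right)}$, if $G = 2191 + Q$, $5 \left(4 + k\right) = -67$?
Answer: $\frac{599}{5} \approx 119.8$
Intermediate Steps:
$k = - \frac{87}{5}$ ($k = -4 + \frac{1}{5} \left(-67\right) = -4 - \frac{67}{5} = - \frac{87}{5} \approx -17.4$)
$t{\left(P,W \right)} = W + 2 P$
$G = 109$ ($G = 2191 - 2082 = 109$)
$G - t{\left(k,24 \right)} = 109 - \left(24 + 2 \left(- \frac{87}{5}\right)\right) = 109 - \left(24 - \frac{174}{5}\right) = 109 - - \frac{54}{5} = 109 + \frac{54}{5} = \frac{599}{5}$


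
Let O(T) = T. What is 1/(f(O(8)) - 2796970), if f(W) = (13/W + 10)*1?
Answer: -8/22375667 ≈ -3.5753e-7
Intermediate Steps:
f(W) = 10 + 13/W (f(W) = (10 + 13/W)*1 = 10 + 13/W)
1/(f(O(8)) - 2796970) = 1/((10 + 13/8) - 2796970) = 1/(93/8 - 2796970) = 1/(-22375667/8) = -8/22375667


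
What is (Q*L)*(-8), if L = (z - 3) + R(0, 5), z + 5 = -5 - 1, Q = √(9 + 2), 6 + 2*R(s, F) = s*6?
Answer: 136*√11 ≈ 451.06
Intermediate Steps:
R(s, F) = -3 + 3*s (R(s, F) = -3 + (s*6)/2 = -3 + (6*s)/2 = -3 + 3*s)
Q = √11 ≈ 3.3166
z = -11 (z = -5 + (-5 - 1) = -5 - 6 = -11)
L = -17 (L = (-11 - 3) + (-3 + 3*0) = -14 + (-3 + 0) = -14 - 3 = -17)
(Q*L)*(-8) = (√11*(-17))*(-8) = -17*√11*(-8) = 136*√11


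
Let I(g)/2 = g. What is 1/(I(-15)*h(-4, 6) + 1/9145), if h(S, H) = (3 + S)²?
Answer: -9145/274349 ≈ -0.033333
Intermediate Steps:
I(g) = 2*g
1/(I(-15)*h(-4, 6) + 1/9145) = 1/((2*(-15))*(3 - 4)² + 1/9145) = 1/(-30*(-1)² + 1/9145) = 1/(-30*1 + 1/9145) = 1/(-30 + 1/9145) = 1/(-274349/9145) = -9145/274349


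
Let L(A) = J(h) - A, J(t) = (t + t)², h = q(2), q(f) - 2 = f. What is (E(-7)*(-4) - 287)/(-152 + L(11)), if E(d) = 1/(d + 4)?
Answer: 857/297 ≈ 2.8855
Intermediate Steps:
E(d) = 1/(4 + d)
q(f) = 2 + f
h = 4 (h = 2 + 2 = 4)
J(t) = 4*t² (J(t) = (2*t)² = 4*t²)
L(A) = 64 - A (L(A) = 4*4² - A = 4*16 - A = 64 - A)
(E(-7)*(-4) - 287)/(-152 + L(11)) = (-4/(4 - 7) - 287)/(-152 + (64 - 1*11)) = (-4/(-3) - 287)/(-152 + (64 - 11)) = (-⅓*(-4) - 287)/(-152 + 53) = (4/3 - 287)/(-99) = -857/3*(-1/99) = 857/297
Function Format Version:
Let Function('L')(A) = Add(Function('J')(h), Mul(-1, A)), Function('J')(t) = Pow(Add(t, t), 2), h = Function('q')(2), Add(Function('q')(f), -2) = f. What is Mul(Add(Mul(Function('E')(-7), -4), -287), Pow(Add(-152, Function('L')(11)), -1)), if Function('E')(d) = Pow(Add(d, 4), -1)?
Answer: Rational(857, 297) ≈ 2.8855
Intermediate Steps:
Function('E')(d) = Pow(Add(4, d), -1)
Function('q')(f) = Add(2, f)
h = 4 (h = Add(2, 2) = 4)
Function('J')(t) = Mul(4, Pow(t, 2)) (Function('J')(t) = Pow(Mul(2, t), 2) = Mul(4, Pow(t, 2)))
Function('L')(A) = Add(64, Mul(-1, A)) (Function('L')(A) = Add(Mul(4, Pow(4, 2)), Mul(-1, A)) = Add(Mul(4, 16), Mul(-1, A)) = Add(64, Mul(-1, A)))
Mul(Add(Mul(Function('E')(-7), -4), -287), Pow(Add(-152, Function('L')(11)), -1)) = Mul(Add(Mul(Pow(Add(4, -7), -1), -4), -287), Pow(Add(-152, Add(64, Mul(-1, 11))), -1)) = Mul(Add(Mul(Pow(-3, -1), -4), -287), Pow(Add(-152, Add(64, -11)), -1)) = Mul(Add(Mul(Rational(-1, 3), -4), -287), Pow(Add(-152, 53), -1)) = Mul(Add(Rational(4, 3), -287), Pow(-99, -1)) = Mul(Rational(-857, 3), Rational(-1, 99)) = Rational(857, 297)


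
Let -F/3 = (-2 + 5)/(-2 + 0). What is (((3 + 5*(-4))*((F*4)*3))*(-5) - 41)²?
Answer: 20693401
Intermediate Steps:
F = 9/2 (F = -3*(-2 + 5)/(-2 + 0) = -9/(-2) = -9*(-1)/2 = -3*(-3/2) = 9/2 ≈ 4.5000)
(((3 + 5*(-4))*((F*4)*3))*(-5) - 41)² = (((3 + 5*(-4))*(((9/2)*4)*3))*(-5) - 41)² = (((3 - 20)*(18*3))*(-5) - 41)² = (-17*54*(-5) - 41)² = (-918*(-5) - 41)² = (4590 - 41)² = 4549² = 20693401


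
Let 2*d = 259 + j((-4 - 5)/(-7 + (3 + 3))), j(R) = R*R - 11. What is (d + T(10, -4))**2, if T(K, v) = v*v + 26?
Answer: 170569/4 ≈ 42642.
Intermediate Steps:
T(K, v) = 26 + v**2 (T(K, v) = v**2 + 26 = 26 + v**2)
j(R) = -11 + R**2 (j(R) = R**2 - 11 = -11 + R**2)
d = 329/2 (d = (259 + (-11 + ((-4 - 5)/(-7 + (3 + 3)))**2))/2 = (259 + (-11 + (-9/(-7 + 6))**2))/2 = (259 + (-11 + (-9/(-1))**2))/2 = (259 + (-11 + (-9*(-1))**2))/2 = (259 + (-11 + 9**2))/2 = (259 + (-11 + 81))/2 = (259 + 70)/2 = (1/2)*329 = 329/2 ≈ 164.50)
(d + T(10, -4))**2 = (329/2 + (26 + (-4)**2))**2 = (329/2 + (26 + 16))**2 = (329/2 + 42)**2 = (413/2)**2 = 170569/4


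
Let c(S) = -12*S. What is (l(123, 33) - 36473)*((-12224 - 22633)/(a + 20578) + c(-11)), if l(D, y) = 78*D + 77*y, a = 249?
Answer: -66060803766/20827 ≈ -3.1719e+6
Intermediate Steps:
l(D, y) = 77*y + 78*D
(l(123, 33) - 36473)*((-12224 - 22633)/(a + 20578) + c(-11)) = ((77*33 + 78*123) - 36473)*((-12224 - 22633)/(249 + 20578) - 12*(-11)) = ((2541 + 9594) - 36473)*(-34857/20827 + 132) = (12135 - 36473)*(-34857*1/20827 + 132) = -24338*(-34857/20827 + 132) = -24338*2714307/20827 = -66060803766/20827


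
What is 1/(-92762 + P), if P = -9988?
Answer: -1/102750 ≈ -9.7324e-6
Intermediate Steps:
1/(-92762 + P) = 1/(-92762 - 9988) = 1/(-102750) = -1/102750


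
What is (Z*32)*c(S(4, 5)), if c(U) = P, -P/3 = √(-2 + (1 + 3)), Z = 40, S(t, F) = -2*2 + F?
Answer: -3840*√2 ≈ -5430.6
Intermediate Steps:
S(t, F) = -4 + F
P = -3*√2 (P = -3*√(-2 + (1 + 3)) = -3*√(-2 + 4) = -3*√2 ≈ -4.2426)
c(U) = -3*√2
(Z*32)*c(S(4, 5)) = (40*32)*(-3*√2) = 1280*(-3*√2) = -3840*√2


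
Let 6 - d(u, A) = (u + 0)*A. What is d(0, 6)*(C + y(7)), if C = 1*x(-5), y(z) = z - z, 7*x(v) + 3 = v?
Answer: -48/7 ≈ -6.8571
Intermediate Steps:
x(v) = -3/7 + v/7
y(z) = 0
C = -8/7 (C = 1*(-3/7 + (⅐)*(-5)) = 1*(-3/7 - 5/7) = 1*(-8/7) = -8/7 ≈ -1.1429)
d(u, A) = 6 - A*u (d(u, A) = 6 - (u + 0)*A = 6 - u*A = 6 - A*u)
d(0, 6)*(C + y(7)) = (6 - 1*6*0)*(-8/7 + 0) = (6 + 0)*(-8/7) = 6*(-8/7) = -48/7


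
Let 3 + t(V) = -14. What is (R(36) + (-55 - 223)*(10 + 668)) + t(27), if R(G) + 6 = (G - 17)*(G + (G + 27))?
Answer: -186626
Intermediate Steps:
t(V) = -17 (t(V) = -3 - 14 = -17)
R(G) = -6 + (-17 + G)*(27 + 2*G) (R(G) = -6 + (G - 17)*(G + (G + 27)) = -6 + (-17 + G)*(G + (27 + G)) = -6 + (-17 + G)*(27 + 2*G))
(R(36) + (-55 - 223)*(10 + 668)) + t(27) = ((-465 - 7*36 + 2*36²) + (-55 - 223)*(10 + 668)) - 17 = ((-465 - 252 + 2*1296) - 278*678) - 17 = ((-465 - 252 + 2592) - 188484) - 17 = (1875 - 188484) - 17 = -186609 - 17 = -186626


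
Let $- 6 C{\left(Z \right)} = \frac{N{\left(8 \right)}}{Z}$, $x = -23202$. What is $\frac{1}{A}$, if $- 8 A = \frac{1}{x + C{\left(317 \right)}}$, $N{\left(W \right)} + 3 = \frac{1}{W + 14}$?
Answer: $\frac{1941728846}{10461} \approx 1.8562 \cdot 10^{5}$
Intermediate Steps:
$N{\left(W \right)} = -3 + \frac{1}{14 + W}$ ($N{\left(W \right)} = -3 + \frac{1}{W + 14} = -3 + \frac{1}{14 + W}$)
$C{\left(Z \right)} = \frac{65}{132 Z}$ ($C{\left(Z \right)} = - \frac{\frac{-41 - 24}{14 + 8} \frac{1}{Z}}{6} = - \frac{\frac{-41 - 24}{22} \frac{1}{Z}}{6} = - \frac{\frac{1}{22} \left(-65\right) \frac{1}{Z}}{6} = - \frac{\left(- \frac{65}{22}\right) \frac{1}{Z}}{6} = \frac{65}{132 Z}$)
$A = \frac{10461}{1941728846}$ ($A = - \frac{1}{8 \left(-23202 + \frac{65}{132 \cdot 317}\right)} = - \frac{1}{8 \left(-23202 + \frac{65}{132} \cdot \frac{1}{317}\right)} = - \frac{1}{8 \left(-23202 + \frac{65}{41844}\right)} = - \frac{1}{8 \left(- \frac{970864423}{41844}\right)} = \left(- \frac{1}{8}\right) \left(- \frac{41844}{970864423}\right) = \frac{10461}{1941728846} \approx 5.3875 \cdot 10^{-6}$)
$\frac{1}{A} = \frac{1}{\frac{10461}{1941728846}} = \frac{1941728846}{10461}$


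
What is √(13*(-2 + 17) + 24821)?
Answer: 2*√6254 ≈ 158.16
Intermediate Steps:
√(13*(-2 + 17) + 24821) = √(13*15 + 24821) = √(195 + 24821) = √25016 = 2*√6254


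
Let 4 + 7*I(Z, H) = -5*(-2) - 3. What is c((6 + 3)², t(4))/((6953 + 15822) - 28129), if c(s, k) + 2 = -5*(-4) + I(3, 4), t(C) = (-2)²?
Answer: -129/37478 ≈ -0.0034420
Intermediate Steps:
I(Z, H) = 3/7 (I(Z, H) = -4/7 + (-5*(-2) - 3)/7 = -4/7 + (10 - 3)/7 = -4/7 + (⅐)*7 = -4/7 + 1 = 3/7)
t(C) = 4
c(s, k) = 129/7 (c(s, k) = -2 + (-5*(-4) + 3/7) = -2 + (20 + 3/7) = -2 + 143/7 = 129/7)
c((6 + 3)², t(4))/((6953 + 15822) - 28129) = 129/(7*((6953 + 15822) - 28129)) = 129/(7*(22775 - 28129)) = (129/7)/(-5354) = (129/7)*(-1/5354) = -129/37478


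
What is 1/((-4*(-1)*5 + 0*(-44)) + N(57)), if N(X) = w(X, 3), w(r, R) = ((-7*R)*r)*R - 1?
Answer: -1/3572 ≈ -0.00027996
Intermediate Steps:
w(r, R) = -1 - 7*r*R**2 (w(r, R) = (-7*R*r)*R - 1 = -7*r*R**2 - 1 = -1 - 7*r*R**2)
N(X) = -1 - 63*X (N(X) = -1 - 7*X*3**2 = -1 - 7*X*9 = -1 - 63*X)
1/((-4*(-1)*5 + 0*(-44)) + N(57)) = 1/((-4*(-1)*5 + 0*(-44)) + (-1 - 63*57)) = 1/((4*5 + 0) + (-1 - 3591)) = 1/((20 + 0) - 3592) = 1/(20 - 3592) = 1/(-3572) = -1/3572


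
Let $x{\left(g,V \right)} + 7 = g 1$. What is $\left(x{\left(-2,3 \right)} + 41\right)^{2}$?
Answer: $1024$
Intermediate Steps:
$x{\left(g,V \right)} = -7 + g$ ($x{\left(g,V \right)} = -7 + g 1 = -7 + g$)
$\left(x{\left(-2,3 \right)} + 41\right)^{2} = \left(\left(-7 - 2\right) + 41\right)^{2} = \left(-9 + 41\right)^{2} = 32^{2} = 1024$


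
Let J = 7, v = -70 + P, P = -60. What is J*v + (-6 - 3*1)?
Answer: -919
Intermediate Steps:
v = -130 (v = -70 - 60 = -130)
J*v + (-6 - 3*1) = 7*(-130) + (-6 - 3*1) = -910 + (-6 - 3) = -910 - 9 = -919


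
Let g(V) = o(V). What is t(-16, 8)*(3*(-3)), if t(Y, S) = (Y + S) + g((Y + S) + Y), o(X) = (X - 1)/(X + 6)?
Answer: 119/2 ≈ 59.500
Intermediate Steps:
o(X) = (-1 + X)/(6 + X)
g(V) = (-1 + V)/(6 + V)
t(Y, S) = S + Y + (-1 + S + 2*Y)/(6 + S + 2*Y) (t(Y, S) = (Y + S) + (-1 + ((Y + S) + Y))/(6 + ((Y + S) + Y)) = (S + Y) + (-1 + ((S + Y) + Y))/(6 + ((S + Y) + Y)) = (S + Y) + (-1 + (S + 2*Y))/(6 + (S + 2*Y)) = (S + Y) + (-1 + S + 2*Y)/(6 + S + 2*Y) = S + Y + (-1 + S + 2*Y)/(6 + S + 2*Y))
t(-16, 8)*(3*(-3)) = ((-1 + 8 + 2*(-16) + (8 - 16)*(6 + 8 + 2*(-16)))/(6 + 8 + 2*(-16)))*(3*(-3)) = ((-1 + 8 - 32 - 8*(6 + 8 - 32))/(6 + 8 - 32))*(-9) = ((-1 + 8 - 32 - 8*(-18))/(-18))*(-9) = -(-1 + 8 - 32 + 144)/18*(-9) = -1/18*119*(-9) = -119/18*(-9) = 119/2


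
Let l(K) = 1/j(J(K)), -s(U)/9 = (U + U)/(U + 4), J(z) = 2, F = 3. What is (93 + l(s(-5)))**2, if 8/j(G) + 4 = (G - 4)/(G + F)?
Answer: 3418801/400 ≈ 8547.0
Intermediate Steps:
s(U) = -18*U/(4 + U) (s(U) = -9*(U + U)/(U + 4) = -9*2*U/(4 + U) = -18*U/(4 + U))
j(G) = 8/(-4 + (-4 + G)/(3 + G)) (j(G) = 8/(-4 + (G - 4)/(G + 3)) = 8/(-4 + (-4 + G)/(3 + G)))
l(K) = -11/20 (l(K) = 1/(8*(-3 - 1*2)/(16 + 3*2)) = 1/(8*(-3 - 2)/(16 + 6)) = 1/(8*(-5)/22) = 1/(8*(1/22)*(-5)) = 1/(-20/11) = -11/20)
(93 + l(s(-5)))**2 = (93 - 11/20)**2 = (1849/20)**2 = 3418801/400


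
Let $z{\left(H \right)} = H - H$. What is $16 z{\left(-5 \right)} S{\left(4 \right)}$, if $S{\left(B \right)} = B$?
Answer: $0$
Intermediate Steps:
$z{\left(H \right)} = 0$
$16 z{\left(-5 \right)} S{\left(4 \right)} = 16 \cdot 0 \cdot 4 = 0 \cdot 4 = 0$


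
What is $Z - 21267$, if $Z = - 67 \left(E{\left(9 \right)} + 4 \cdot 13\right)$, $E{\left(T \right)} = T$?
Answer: $-25354$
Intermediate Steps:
$Z = -4087$ ($Z = - 67 \left(9 + 4 \cdot 13\right) = - 67 \left(9 + 52\right) = \left(-67\right) 61 = -4087$)
$Z - 21267 = -4087 - 21267 = -25354$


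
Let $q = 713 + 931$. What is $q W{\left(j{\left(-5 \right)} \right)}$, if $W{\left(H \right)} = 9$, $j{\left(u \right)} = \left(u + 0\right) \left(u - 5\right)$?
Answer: $14796$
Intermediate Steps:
$j{\left(u \right)} = u \left(-5 + u\right)$
$q = 1644$
$q W{\left(j{\left(-5 \right)} \right)} = 1644 \cdot 9 = 14796$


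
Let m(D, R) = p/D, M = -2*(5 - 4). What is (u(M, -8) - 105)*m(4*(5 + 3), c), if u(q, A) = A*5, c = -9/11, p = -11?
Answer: 1595/32 ≈ 49.844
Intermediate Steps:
c = -9/11 (c = -9*1/11 = -9/11 ≈ -0.81818)
M = -2 (M = -2*1 = -2)
m(D, R) = -11/D
u(q, A) = 5*A
(u(M, -8) - 105)*m(4*(5 + 3), c) = (5*(-8) - 105)*(-11*1/(4*(5 + 3))) = (-40 - 105)*(-11/(4*8)) = -(-1595)/32 = -145*(-11/32) = 1595/32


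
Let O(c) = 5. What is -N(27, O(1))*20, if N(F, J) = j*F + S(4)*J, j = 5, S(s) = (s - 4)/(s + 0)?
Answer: -2700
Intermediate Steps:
S(s) = (-4 + s)/s
N(F, J) = 5*F (N(F, J) = 5*F + ((-4 + 4)/4)*J = 5*F + ((1/4)*0)*J = 5*F + 0*J = 5*F + 0 = 5*F)
-N(27, O(1))*20 = -5*27*20 = -1*135*20 = -135*20 = -2700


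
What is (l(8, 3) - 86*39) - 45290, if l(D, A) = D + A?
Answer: -48633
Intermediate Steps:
l(D, A) = A + D
(l(8, 3) - 86*39) - 45290 = ((3 + 8) - 86*39) - 45290 = (11 - 3354) - 45290 = -3343 - 45290 = -48633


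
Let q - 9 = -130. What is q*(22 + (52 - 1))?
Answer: -8833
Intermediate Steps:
q = -121 (q = 9 - 130 = -121)
q*(22 + (52 - 1)) = -121*(22 + (52 - 1)) = -121*(22 + 51) = -121*73 = -8833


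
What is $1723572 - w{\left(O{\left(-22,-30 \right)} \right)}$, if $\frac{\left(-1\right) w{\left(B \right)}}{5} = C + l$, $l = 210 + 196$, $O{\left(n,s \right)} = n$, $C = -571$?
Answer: $1722747$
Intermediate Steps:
$l = 406$
$w{\left(B \right)} = 825$ ($w{\left(B \right)} = - 5 \left(-571 + 406\right) = \left(-5\right) \left(-165\right) = 825$)
$1723572 - w{\left(O{\left(-22,-30 \right)} \right)} = 1723572 - 825 = 1722747$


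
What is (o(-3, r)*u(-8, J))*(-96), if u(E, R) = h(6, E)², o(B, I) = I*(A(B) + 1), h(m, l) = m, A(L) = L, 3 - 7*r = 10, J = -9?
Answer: -6912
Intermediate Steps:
r = -1 (r = 3/7 - ⅐*10 = 3/7 - 10/7 = -1)
o(B, I) = I*(1 + B) (o(B, I) = I*(B + 1) = I*(1 + B))
u(E, R) = 36 (u(E, R) = 6² = 36)
(o(-3, r)*u(-8, J))*(-96) = (-(1 - 3)*36)*(-96) = (-1*(-2)*36)*(-96) = (2*36)*(-96) = 72*(-96) = -6912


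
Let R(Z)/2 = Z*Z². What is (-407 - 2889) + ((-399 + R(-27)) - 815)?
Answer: -43876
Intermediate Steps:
R(Z) = 2*Z³ (R(Z) = 2*(Z*Z²) = 2*Z³)
(-407 - 2889) + ((-399 + R(-27)) - 815) = (-407 - 2889) + ((-399 + 2*(-27)³) - 815) = -3296 + ((-399 + 2*(-19683)) - 815) = -3296 + ((-399 - 39366) - 815) = -3296 + (-39765 - 815) = -3296 - 40580 = -43876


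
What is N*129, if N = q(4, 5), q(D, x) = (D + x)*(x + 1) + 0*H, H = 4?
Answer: 6966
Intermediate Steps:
q(D, x) = (1 + x)*(D + x) (q(D, x) = (D + x)*(x + 1) + 0*4 = (D + x)*(1 + x) + 0 = (1 + x)*(D + x) + 0 = (1 + x)*(D + x))
N = 54 (N = 4 + 5 + 5**2 + 4*5 = 4 + 5 + 25 + 20 = 54)
N*129 = 54*129 = 6966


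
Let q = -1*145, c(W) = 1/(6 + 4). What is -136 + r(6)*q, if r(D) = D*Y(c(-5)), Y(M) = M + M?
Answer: -310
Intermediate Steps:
c(W) = 1/10
Y(M) = 2*M
r(D) = D/5 (r(D) = D*(2*(1/10)) = D*(1/5) = D/5)
q = -145
-136 + r(6)*q = -136 + ((1/5)*6)*(-145) = -136 + (6/5)*(-145) = -136 - 174 = -310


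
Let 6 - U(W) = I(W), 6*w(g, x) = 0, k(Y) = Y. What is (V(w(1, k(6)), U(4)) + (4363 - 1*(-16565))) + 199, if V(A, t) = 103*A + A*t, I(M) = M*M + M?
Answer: 21127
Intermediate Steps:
I(M) = M + M² (I(M) = M² + M = M + M²)
w(g, x) = 0 (w(g, x) = (⅙)*0 = 0)
U(W) = 6 - W*(1 + W)
(V(w(1, k(6)), U(4)) + (4363 - 1*(-16565))) + 199 = (0*(103 + (6 - 1*4*(1 + 4))) + (4363 - 1*(-16565))) + 199 = (0*(103 + (6 - 1*4*5)) + (4363 + 16565)) + 199 = (0*(103 + (6 - 20)) + 20928) + 199 = (0*(103 - 14) + 20928) + 199 = (0*89 + 20928) + 199 = (0 + 20928) + 199 = 20928 + 199 = 21127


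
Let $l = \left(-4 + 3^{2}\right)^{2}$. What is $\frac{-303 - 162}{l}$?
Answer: $- \frac{93}{5} \approx -18.6$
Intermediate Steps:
$l = 25$ ($l = \left(-4 + 9\right)^{2} = 5^{2} = 25$)
$\frac{-303 - 162}{l} = \frac{-303 - 162}{25} = \left(-303 - 162\right) \frac{1}{25} = \left(-465\right) \frac{1}{25} = - \frac{93}{5}$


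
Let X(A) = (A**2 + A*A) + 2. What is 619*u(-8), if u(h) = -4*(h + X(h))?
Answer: -302072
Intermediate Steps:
X(A) = 2 + 2*A**2 (X(A) = (A**2 + A**2) + 2 = 2*A**2 + 2 = 2 + 2*A**2)
u(h) = -8 - 8*h**2 - 4*h (u(h) = -4*(h + (2 + 2*h**2)) = -4*(2 + h + 2*h**2) = -8 - 8*h**2 - 4*h)
619*u(-8) = 619*(-8 - 8*(-8)**2 - 4*(-8)) = 619*(-8 - 8*64 + 32) = 619*(-8 - 512 + 32) = 619*(-488) = -302072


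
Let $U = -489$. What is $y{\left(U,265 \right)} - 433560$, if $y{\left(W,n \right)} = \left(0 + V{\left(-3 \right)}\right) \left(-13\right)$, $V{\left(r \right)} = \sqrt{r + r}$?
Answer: $-433560 - 13 i \sqrt{6} \approx -4.3356 \cdot 10^{5} - 31.843 i$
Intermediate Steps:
$V{\left(r \right)} = \sqrt{2} \sqrt{r}$ ($V{\left(r \right)} = \sqrt{2 r} = \sqrt{2} \sqrt{r}$)
$y{\left(W,n \right)} = - 13 i \sqrt{6}$ ($y{\left(W,n \right)} = \left(0 + \sqrt{2} \sqrt{-3}\right) \left(-13\right) = \left(0 + \sqrt{2} i \sqrt{3}\right) \left(-13\right) = \left(0 + i \sqrt{6}\right) \left(-13\right) = i \sqrt{6} \left(-13\right) = - 13 i \sqrt{6}$)
$y{\left(U,265 \right)} - 433560 = - 13 i \sqrt{6} - 433560 = -433560 - 13 i \sqrt{6}$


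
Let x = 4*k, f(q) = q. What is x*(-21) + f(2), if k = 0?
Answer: 2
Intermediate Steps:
x = 0 (x = 4*0 = 0)
x*(-21) + f(2) = 0*(-21) + 2 = 0 + 2 = 2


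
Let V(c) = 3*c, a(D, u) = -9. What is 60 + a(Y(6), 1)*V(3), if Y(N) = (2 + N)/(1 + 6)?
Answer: -21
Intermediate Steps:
Y(N) = 2/7 + N/7 (Y(N) = (2 + N)/7 = (2 + N)*(1/7) = 2/7 + N/7)
60 + a(Y(6), 1)*V(3) = 60 - 27*3 = 60 - 9*9 = 60 - 81 = -21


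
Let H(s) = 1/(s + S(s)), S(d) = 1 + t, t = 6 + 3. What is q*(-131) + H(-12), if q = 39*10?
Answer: -102181/2 ≈ -51091.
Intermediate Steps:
t = 9
S(d) = 10 (S(d) = 1 + 9 = 10)
H(s) = 1/(10 + s) (H(s) = 1/(s + 10) = 1/(10 + s))
q = 390
q*(-131) + H(-12) = 390*(-131) + 1/(10 - 12) = -51090 + 1/(-2) = -51090 - ½ = -102181/2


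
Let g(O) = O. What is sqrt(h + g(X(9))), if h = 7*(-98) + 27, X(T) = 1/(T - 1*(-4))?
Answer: I*sqrt(111358)/13 ≈ 25.669*I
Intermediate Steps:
X(T) = 1/(4 + T) (X(T) = 1/(T + 4) = 1/(4 + T))
h = -659 (h = -686 + 27 = -659)
sqrt(h + g(X(9))) = sqrt(-659 + 1/(4 + 9)) = sqrt(-659 + 1/13) = sqrt(-8566/13) = I*sqrt(111358)/13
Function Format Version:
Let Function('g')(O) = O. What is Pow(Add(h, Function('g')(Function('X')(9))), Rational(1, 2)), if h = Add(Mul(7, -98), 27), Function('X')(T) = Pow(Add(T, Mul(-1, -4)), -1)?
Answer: Mul(Rational(1, 13), I, Pow(111358, Rational(1, 2))) ≈ Mul(25.669, I)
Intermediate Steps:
Function('X')(T) = Pow(Add(4, T), -1) (Function('X')(T) = Pow(Add(T, 4), -1) = Pow(Add(4, T), -1))
h = -659 (h = Add(-686, 27) = -659)
Pow(Add(h, Function('g')(Function('X')(9))), Rational(1, 2)) = Pow(Add(-659, Pow(Add(4, 9), -1)), Rational(1, 2)) = Pow(Add(-659, Pow(13, -1)), Rational(1, 2)) = Pow(Add(-659, Rational(1, 13)), Rational(1, 2)) = Pow(Rational(-8566, 13), Rational(1, 2)) = Mul(Rational(1, 13), I, Pow(111358, Rational(1, 2)))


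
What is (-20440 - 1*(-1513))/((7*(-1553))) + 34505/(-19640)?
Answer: -675515/42701288 ≈ -0.015820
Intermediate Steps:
(-20440 - 1*(-1513))/((7*(-1553))) + 34505/(-19640) = (-20440 + 1513)/(-10871) + 34505*(-1/19640) = -18927*(-1/10871) - 6901/3928 = 18927/10871 - 6901/3928 = -675515/42701288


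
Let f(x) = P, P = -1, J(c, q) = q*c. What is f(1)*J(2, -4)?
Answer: 8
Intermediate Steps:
J(c, q) = c*q
f(x) = -1
f(1)*J(2, -4) = -2*(-4) = -1*(-8) = 8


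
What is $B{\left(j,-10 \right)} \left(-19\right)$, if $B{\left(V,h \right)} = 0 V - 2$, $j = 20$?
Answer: $38$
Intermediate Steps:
$B{\left(V,h \right)} = -2$ ($B{\left(V,h \right)} = 0 - 2 = -2$)
$B{\left(j,-10 \right)} \left(-19\right) = \left(-2\right) \left(-19\right) = 38$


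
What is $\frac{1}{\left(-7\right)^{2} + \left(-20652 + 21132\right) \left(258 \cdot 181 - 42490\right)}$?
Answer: $\frac{1}{2019889} \approx 4.9508 \cdot 10^{-7}$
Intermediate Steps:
$\frac{1}{\left(-7\right)^{2} + \left(-20652 + 21132\right) \left(258 \cdot 181 - 42490\right)} = \frac{1}{49 + 480 \left(46698 - 42490\right)} = \frac{1}{49 + 480 \cdot 4208} = \frac{1}{49 + 2019840} = \frac{1}{2019889}$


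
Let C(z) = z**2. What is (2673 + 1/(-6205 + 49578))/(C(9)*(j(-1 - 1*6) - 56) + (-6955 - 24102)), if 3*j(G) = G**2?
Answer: -11593603/148639271 ≈ -0.077998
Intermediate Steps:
j(G) = G**2/3
(2673 + 1/(-6205 + 49578))/(C(9)*(j(-1 - 1*6) - 56) + (-6955 - 24102)) = (2673 + 1/(-6205 + 49578))/(9**2*((-1 - 1*6)**2/3 - 56) + (-6955 - 24102)) = (2673 + 1/43373)/(81*((-1 - 6)**2/3 - 56) - 31057) = (2673 + 1/43373)/(81*((1/3)*(-7)**2 - 56) - 31057) = 115936030/(43373*(81*((1/3)*49 - 56) - 31057)) = 115936030/(43373*(81*(49/3 - 56) - 31057)) = 115936030/(43373*(81*(-119/3) - 31057)) = 115936030/(43373*(-3213 - 31057)) = (115936030/43373)/(-34270) = (115936030/43373)*(-1/34270) = -11593603/148639271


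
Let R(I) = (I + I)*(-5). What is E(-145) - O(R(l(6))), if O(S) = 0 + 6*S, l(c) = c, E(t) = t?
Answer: 215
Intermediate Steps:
R(I) = -10*I (R(I) = (2*I)*(-5) = -10*I)
O(S) = 6*S
E(-145) - O(R(l(6))) = -145 - 6*(-10*6) = -145 - 6*(-60) = -145 - 1*(-360) = -145 + 360 = 215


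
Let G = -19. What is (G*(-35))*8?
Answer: 5320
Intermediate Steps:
(G*(-35))*8 = -19*(-35)*8 = 665*8 = 5320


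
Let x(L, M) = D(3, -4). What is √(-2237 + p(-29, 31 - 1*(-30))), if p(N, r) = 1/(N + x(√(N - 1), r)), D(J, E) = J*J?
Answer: I*√223705/10 ≈ 47.297*I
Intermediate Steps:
D(J, E) = J²
x(L, M) = 9 (x(L, M) = 3² = 9)
p(N, r) = 1/(9 + N) (p(N, r) = 1/(N + 9) = 1/(9 + N))
√(-2237 + p(-29, 31 - 1*(-30))) = √(-2237 + 1/(9 - 29)) = √(-2237 + 1/(-20)) = √(-2237 - 1/20) = √(-44741/20) = I*√223705/10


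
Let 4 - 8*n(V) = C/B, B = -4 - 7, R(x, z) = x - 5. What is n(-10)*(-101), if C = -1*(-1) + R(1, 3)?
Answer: -4141/88 ≈ -47.057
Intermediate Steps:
R(x, z) = -5 + x
C = -3 (C = -1*(-1) + (-5 + 1) = 1 - 4 = -3)
B = -11
n(V) = 41/88 (n(V) = ½ - (-3)/(8*(-11)) = ½ - (-3)*(-1)/(8*11) = ½ - ⅛*3/11 = ½ - 3/88 = 41/88)
n(-10)*(-101) = (41/88)*(-101) = -4141/88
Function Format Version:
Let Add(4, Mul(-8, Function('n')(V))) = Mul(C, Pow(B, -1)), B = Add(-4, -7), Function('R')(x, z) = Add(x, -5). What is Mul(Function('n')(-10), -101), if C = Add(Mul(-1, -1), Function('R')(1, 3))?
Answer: Rational(-4141, 88) ≈ -47.057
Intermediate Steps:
Function('R')(x, z) = Add(-5, x)
C = -3 (C = Add(Mul(-1, -1), Add(-5, 1)) = Add(1, -4) = -3)
B = -11
Function('n')(V) = Rational(41, 88) (Function('n')(V) = Add(Rational(1, 2), Mul(Rational(-1, 8), Mul(-3, Pow(-11, -1)))) = Add(Rational(1, 2), Mul(Rational(-1, 8), Mul(-3, Rational(-1, 11)))) = Add(Rational(1, 2), Mul(Rational(-1, 8), Rational(3, 11))) = Add(Rational(1, 2), Rational(-3, 88)) = Rational(41, 88))
Mul(Function('n')(-10), -101) = Mul(Rational(41, 88), -101) = Rational(-4141, 88)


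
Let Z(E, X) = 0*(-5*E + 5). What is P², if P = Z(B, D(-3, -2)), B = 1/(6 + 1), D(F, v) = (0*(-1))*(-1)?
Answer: 0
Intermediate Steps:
D(F, v) = 0 (D(F, v) = 0*(-1) = 0)
B = ⅐ (B = 1/7 = ⅐ ≈ 0.14286)
Z(E, X) = 0 (Z(E, X) = 0*(5 - 5*E) = 0)
P = 0
P² = 0² = 0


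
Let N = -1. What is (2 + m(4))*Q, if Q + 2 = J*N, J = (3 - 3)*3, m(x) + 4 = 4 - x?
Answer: 4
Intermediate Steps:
m(x) = -x (m(x) = -4 + (4 - x) = -x)
J = 0 (J = 0*3 = 0)
Q = -2 (Q = -2 + 0*(-1) = -2 + 0 = -2)
(2 + m(4))*Q = (2 - 1*4)*(-2) = (2 - 4)*(-2) = -2*(-2) = 4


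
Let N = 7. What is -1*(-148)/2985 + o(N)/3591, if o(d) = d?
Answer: 26303/510435 ≈ 0.051531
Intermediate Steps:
-1*(-148)/2985 + o(N)/3591 = -1*(-148)/2985 + 7/3591 = 148*(1/2985) + 7*(1/3591) = 148/2985 + 1/513 = 26303/510435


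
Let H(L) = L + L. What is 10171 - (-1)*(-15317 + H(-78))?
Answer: -5302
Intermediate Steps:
H(L) = 2*L
10171 - (-1)*(-15317 + H(-78)) = 10171 - (-1)*(-15317 + 2*(-78)) = 10171 - (-1)*(-15317 - 156) = 10171 - (-1)*(-15473) = 10171 - 1*15473 = 10171 - 15473 = -5302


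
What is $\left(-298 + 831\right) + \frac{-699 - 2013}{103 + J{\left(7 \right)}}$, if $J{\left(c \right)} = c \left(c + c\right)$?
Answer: $\frac{34807}{67} \approx 519.51$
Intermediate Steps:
$J{\left(c \right)} = 2 c^{2}$ ($J{\left(c \right)} = c 2 c = 2 c^{2}$)
$\left(-298 + 831\right) + \frac{-699 - 2013}{103 + J{\left(7 \right)}} = \left(-298 + 831\right) + \frac{-699 - 2013}{103 + 2 \cdot 7^{2}} = 533 - \frac{2712}{103 + 2 \cdot 49} = 533 - \frac{2712}{103 + 98} = 533 - \frac{2712}{201} = 533 - \frac{904}{67} = \frac{34807}{67}$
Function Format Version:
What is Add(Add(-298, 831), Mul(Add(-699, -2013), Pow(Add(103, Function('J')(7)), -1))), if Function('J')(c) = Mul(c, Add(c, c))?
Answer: Rational(34807, 67) ≈ 519.51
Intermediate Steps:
Function('J')(c) = Mul(2, Pow(c, 2)) (Function('J')(c) = Mul(c, Mul(2, c)) = Mul(2, Pow(c, 2)))
Add(Add(-298, 831), Mul(Add(-699, -2013), Pow(Add(103, Function('J')(7)), -1))) = Add(Add(-298, 831), Mul(Add(-699, -2013), Pow(Add(103, Mul(2, Pow(7, 2))), -1))) = Add(533, Mul(-2712, Pow(Add(103, Mul(2, 49)), -1))) = Add(533, Mul(-2712, Pow(Add(103, 98), -1))) = Add(533, Mul(-2712, Pow(201, -1))) = Add(533, Mul(-2712, Rational(1, 201))) = Add(533, Rational(-904, 67)) = Rational(34807, 67)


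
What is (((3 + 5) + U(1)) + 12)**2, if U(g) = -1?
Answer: 361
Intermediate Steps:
(((3 + 5) + U(1)) + 12)**2 = (((3 + 5) - 1) + 12)**2 = ((8 - 1) + 12)**2 = (7 + 12)**2 = 19**2 = 361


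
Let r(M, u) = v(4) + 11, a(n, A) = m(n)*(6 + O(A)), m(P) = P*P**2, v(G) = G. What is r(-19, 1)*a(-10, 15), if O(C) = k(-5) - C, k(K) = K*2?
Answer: 285000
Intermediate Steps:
k(K) = 2*K
O(C) = -10 - C (O(C) = 2*(-5) - C = -10 - C)
m(P) = P**3
a(n, A) = n**3*(-4 - A) (a(n, A) = n**3*(6 + (-10 - A)) = n**3*(-4 - A))
r(M, u) = 15 (r(M, u) = 4 + 11 = 15)
r(-19, 1)*a(-10, 15) = 15*((-10)**3*(-4 - 1*15)) = 15*(-1000*(-4 - 15)) = 15*(-1000*(-19)) = 15*19000 = 285000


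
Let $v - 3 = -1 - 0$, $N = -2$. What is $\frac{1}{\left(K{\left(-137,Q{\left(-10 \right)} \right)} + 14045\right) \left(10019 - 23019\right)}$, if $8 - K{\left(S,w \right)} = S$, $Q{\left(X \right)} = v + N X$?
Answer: $- \frac{1}{184470000} \approx -5.4209 \cdot 10^{-9}$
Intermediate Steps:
$v = 2$ ($v = 3 - 1 = 2$)
$Q{\left(X \right)} = 2 - 2 X$
$K{\left(S,w \right)} = 8 - S$
$\frac{1}{\left(K{\left(-137,Q{\left(-10 \right)} \right)} + 14045\right) \left(10019 - 23019\right)} = \frac{1}{\left(\left(8 - -137\right) + 14045\right) \left(10019 - 23019\right)} = \frac{1}{\left(\left(8 + 137\right) + 14045\right) \left(-13000\right)} = \frac{1}{\left(145 + 14045\right) \left(-13000\right)} = \frac{1}{14190 \left(-13000\right)} = \frac{1}{-184470000} = - \frac{1}{184470000}$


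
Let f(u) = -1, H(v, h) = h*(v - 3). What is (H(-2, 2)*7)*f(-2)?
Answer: 70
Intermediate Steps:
H(v, h) = h*(-3 + v)
(H(-2, 2)*7)*f(-2) = ((2*(-3 - 2))*7)*(-1) = ((2*(-5))*7)*(-1) = -10*7*(-1) = -70*(-1) = 70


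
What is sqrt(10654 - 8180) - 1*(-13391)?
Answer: 13391 + sqrt(2474) ≈ 13441.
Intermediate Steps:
sqrt(10654 - 8180) - 1*(-13391) = sqrt(2474) + 13391 = 13391 + sqrt(2474)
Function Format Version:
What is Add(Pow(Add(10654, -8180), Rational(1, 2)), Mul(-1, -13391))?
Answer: Add(13391, Pow(2474, Rational(1, 2))) ≈ 13441.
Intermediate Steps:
Add(Pow(Add(10654, -8180), Rational(1, 2)), Mul(-1, -13391)) = Add(Pow(2474, Rational(1, 2)), 13391) = Add(13391, Pow(2474, Rational(1, 2)))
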